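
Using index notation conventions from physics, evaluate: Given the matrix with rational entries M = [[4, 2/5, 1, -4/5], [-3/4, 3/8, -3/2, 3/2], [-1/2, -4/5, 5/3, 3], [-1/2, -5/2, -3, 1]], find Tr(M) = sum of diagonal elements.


The trace is the sum of diagonal entries.
Diagonal: M[1,1] = 4, M[2,2] = 3/8, M[3,3] = 5/3, M[4,4] = 1
Tr(M) = 4 + 3/8 + 5/3 + 1
Computing step by step:
After adding M[1,1]: 4
After adding M[2,2]: 35/8
After adding M[3,3]: 145/24
After adding M[4,4]: 169/24
Tr(M) = 169/24

169/24


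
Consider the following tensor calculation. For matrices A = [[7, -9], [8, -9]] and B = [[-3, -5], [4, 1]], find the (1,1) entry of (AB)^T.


(AB)^T_{ij} = (AB)_{ji} = sum_k A_{jk} B_{ki}.
For i=1, j=1 we need (AB)_{11}:
A_{11} * B_{11} = 7 * -3 = -21
A_{12} * B_{21} = -9 * 4 = -36
Sum = -21 + -36 = -57

-57


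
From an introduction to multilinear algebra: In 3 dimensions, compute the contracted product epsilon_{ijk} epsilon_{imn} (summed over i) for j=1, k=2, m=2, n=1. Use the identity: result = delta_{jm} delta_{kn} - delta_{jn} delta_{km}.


Using the identity: epsilon_{ijk} epsilon_{imn} = delta_{jm} delta_{kn} - delta_{jn} delta_{km}.
delta_{12} = 0
delta_{21} = 0
delta_{11} = 1
delta_{22} = 1
Result = 0 * 0 - 1 * 1 = 0 - 1 = -1

-1


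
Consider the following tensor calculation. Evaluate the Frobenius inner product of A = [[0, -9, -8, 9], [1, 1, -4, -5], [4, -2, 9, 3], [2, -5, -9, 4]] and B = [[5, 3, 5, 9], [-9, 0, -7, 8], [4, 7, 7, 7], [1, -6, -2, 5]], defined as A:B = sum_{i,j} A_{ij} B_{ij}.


A:B = sum over all i,j of A_{ij} * B_{ij}.
Row 1: 0*5=0, -9*3=-27, -8*5=-40, 9*9=81 => row sum = 14
Row 2: 1*-9=-9, 1*0=0, -4*-7=28, -5*8=-40 => row sum = -21
Row 3: 4*4=16, -2*7=-14, 9*7=63, 3*7=21 => row sum = 86
Row 4: 2*1=2, -5*-6=30, -9*-2=18, 4*5=20 => row sum = 70
Total = 14 + -21 + 86 + 70 = 149

149


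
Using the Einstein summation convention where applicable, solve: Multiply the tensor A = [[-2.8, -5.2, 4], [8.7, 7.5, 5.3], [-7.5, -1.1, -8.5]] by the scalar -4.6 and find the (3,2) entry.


Scalar multiplication: (cA)_{ij} = c * A_{ij}.
c = -4.6
A_{32} = -1.1
(cA)_{32} = -4.6 * -1.1 = 5.06

5.06


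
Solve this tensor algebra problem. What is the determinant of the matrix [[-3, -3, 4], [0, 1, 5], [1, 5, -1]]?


Expanding along the first row, det(A) = a11*M_11 - a12*M_12 + a13*M_13, where M_1j is the (1,j) minor.
Minor M_11 = 1*-1 - 5*5 = -26
Minor M_12 = 0*-1 - 5*1 = -5
Minor M_13 = 0*5 - 1*1 = -1
det = -3*(-26) - -3*(-5) + 4*(-1)
    = 78 - 15 + -4
    = 59

59


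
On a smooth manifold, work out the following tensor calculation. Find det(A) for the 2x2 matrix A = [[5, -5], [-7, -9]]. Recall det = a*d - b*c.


For a 2x2 matrix [[a, b], [c, d]], det = a*d - b*c.
a = 5, b = -5, c = -7, d = -9
a*d = 5 * -9 = -45
b*c = -5 * -7 = 35
det = -45 - 35 = -80

-80


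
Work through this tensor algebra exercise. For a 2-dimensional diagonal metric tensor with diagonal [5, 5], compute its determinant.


For a diagonal metric, the determinant is the product of diagonal entries.
Diagonal entries: 5, 5
det(g) = 5 * 5 = 25

25


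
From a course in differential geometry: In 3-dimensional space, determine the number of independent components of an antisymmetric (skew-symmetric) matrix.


An antisymmetric rank-2 tensor satisfies A_{ij} = -A_{ji}, so diagonal entries are zero.
The independent components are the upper-triangular entries: C(n, 2) = n(n-1)/2.
n = 3
C(3, 2) = 3 * 2 / 2 = 6 / 2 = 3

3


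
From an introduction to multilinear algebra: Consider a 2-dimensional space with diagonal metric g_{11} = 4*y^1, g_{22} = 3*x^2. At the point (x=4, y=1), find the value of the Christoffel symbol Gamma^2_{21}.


For a diagonal metric, Gamma^k_{ij} = (1/2) g^{kk} (dg_{ik}/dx_j + dg_{jk}/dx_i - dg_{ij}/dx_k).
The metric is diagonal, so g_{ab} = 0 for a != b.
At the given point: g_{11} = 4, g_{22} = 48
g^{22} = 1/48
dg_{22}/dx_1 = dg_{22}/dx_1 = 24
dg_{12}/dx_2 = 0 (off-diagonal)
dg_{21}/dx_2 = 0 (off-diagonal)
Numerator = 24 + 0 - 0 = 24
Gamma^2_{21} = 24 / (2 * 48) = 1/4

1/4


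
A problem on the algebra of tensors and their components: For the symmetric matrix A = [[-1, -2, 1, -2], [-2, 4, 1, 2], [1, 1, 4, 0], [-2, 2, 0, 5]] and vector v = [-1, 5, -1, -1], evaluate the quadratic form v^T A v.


First compute Av:
(Av)_1 = -1*-1 + -2*5 + 1*-1 + -2*-1 = -8
(Av)_2 = -2*-1 + 4*5 + 1*-1 + 2*-1 = 19
(Av)_3 = 1*-1 + 1*5 + 4*-1 + 0*-1 = 0
(Av)_4 = -2*-1 + 2*5 + 0*-1 + 5*-1 = 7
Av = [-8, 19, 0, 7]
Then v^T (Av) = -1*-8 + 5*19 + -1*0 + -1*7
= 8 + 95 + 0 + -7 = 96

96


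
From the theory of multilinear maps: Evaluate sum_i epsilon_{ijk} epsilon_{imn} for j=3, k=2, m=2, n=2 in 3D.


Using the identity: epsilon_{ijk} epsilon_{imn} = delta_{jm} delta_{kn} - delta_{jn} delta_{km}.
delta_{32} = 0
delta_{22} = 1
delta_{32} = 0
delta_{22} = 1
Result = 0 * 1 - 0 * 1 = 0 - 0 = 0

0


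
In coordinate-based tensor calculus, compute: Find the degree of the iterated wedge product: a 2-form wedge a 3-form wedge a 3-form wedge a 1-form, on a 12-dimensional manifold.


The degree of a wedge product is the sum of the degrees of the individual forms.
Degrees: 2, 3, 3, 1
Total degree = 2 + 3 + 3 + 1 = 9

9


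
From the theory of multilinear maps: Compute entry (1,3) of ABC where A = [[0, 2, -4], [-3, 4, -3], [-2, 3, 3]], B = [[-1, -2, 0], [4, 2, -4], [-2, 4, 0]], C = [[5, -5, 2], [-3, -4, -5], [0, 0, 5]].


(ABC)_{13} = sum_m (AB)_{1m} C_{m3}. First compute row 1 of AB.
(AB)_{11} = 0*-1 + 2*4 + -4*-2 = 16
(AB)_{12} = 0*-2 + 2*2 + -4*4 = -12
(AB)_{13} = 0*0 + 2*-4 + -4*0 = -8
Now contract with column 3 of C:
(AB)_{11} * C_{13} = 16 * 2 = 32
(AB)_{12} * C_{23} = -12 * -5 = 60
(AB)_{13} * C_{33} = -8 * 5 = -40
(ABC)_{13} = 32 + 60 + -40 = 52

52


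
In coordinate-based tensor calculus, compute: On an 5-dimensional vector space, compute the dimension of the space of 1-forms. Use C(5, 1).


The dimension of the space of p-forms on an n-dimensional space is C(n, p).
n = 5, p = 1
C(5, 1) = 5! / (1! * 4!) = 5

5


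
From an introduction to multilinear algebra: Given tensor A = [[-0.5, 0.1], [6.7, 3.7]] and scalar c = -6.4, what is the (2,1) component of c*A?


Scalar multiplication: (cA)_{ij} = c * A_{ij}.
c = -6.4
A_{21} = 6.7
(cA)_{21} = -6.4 * 6.7 = -42.88

-42.88


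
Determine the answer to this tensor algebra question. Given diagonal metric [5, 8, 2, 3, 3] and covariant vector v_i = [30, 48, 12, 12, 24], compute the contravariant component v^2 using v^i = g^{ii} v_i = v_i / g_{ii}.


To raise an index with a diagonal metric: v^i = v_i / g_{ii}.
For index 2: v_2 = 48, g_{22} = 8
v^2 = 48 / 8 = 6

6


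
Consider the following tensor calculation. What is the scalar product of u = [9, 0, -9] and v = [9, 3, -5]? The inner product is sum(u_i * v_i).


The inner product u . v = sum of u_i * v_i.
Term-by-term: 9 * 9, 0 * 3, -9 * -5
Products: 81, 0, 45
Sum = 81 + 0 + 45 = 126

126


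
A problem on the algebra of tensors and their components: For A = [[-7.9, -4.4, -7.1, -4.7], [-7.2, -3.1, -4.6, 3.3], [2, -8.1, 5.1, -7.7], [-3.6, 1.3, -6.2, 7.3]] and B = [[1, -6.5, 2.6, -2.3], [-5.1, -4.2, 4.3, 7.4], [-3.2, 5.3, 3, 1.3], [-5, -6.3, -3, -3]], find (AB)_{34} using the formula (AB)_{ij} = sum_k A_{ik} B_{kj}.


(AB)_{ij} = sum_k A_{ik} B_{kj}.
For i=3, j=4:
A_{31} * B_{14} = 2 * -2.3 = -4.6
A_{32} * B_{24} = -8.1 * 7.4 = -59.94
A_{33} * B_{34} = 5.1 * 1.3 = 6.63
A_{34} * B_{44} = -7.7 * -3 = 23.1
Sum = -4.6 + -59.94 + 6.63 + 23.1 = -34.81

-34.81


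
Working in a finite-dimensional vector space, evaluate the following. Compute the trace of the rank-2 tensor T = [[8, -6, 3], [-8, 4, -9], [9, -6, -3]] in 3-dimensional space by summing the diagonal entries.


The contraction (trace) of a rank-2 tensor is the sum of its diagonal elements.
Diagonal entries: A[1,1] = 8, A[2,2] = 4, A[3,3] = -3
Tr(A) = 8 + 4 + -3 = 9

9


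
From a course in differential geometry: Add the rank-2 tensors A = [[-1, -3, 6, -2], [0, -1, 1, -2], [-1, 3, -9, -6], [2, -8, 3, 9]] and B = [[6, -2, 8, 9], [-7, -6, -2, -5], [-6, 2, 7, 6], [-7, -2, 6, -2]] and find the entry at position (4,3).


Tensor addition is component-wise: (A + B)_{ij} = A_{ij} + B_{ij}.
A_{43} = 3
B_{43} = 6
(A + B)_{43} = 3 + 6 = 9

9


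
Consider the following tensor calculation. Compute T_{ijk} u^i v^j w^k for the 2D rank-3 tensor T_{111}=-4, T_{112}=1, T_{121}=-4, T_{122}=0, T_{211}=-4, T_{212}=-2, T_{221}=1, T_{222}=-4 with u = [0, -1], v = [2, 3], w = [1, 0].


S = sum over i,j,k of T_{ijk} u_i v_j w_k. Expanding all 8 terms:
T_{111}*u_1*v_1*w_1 = -4*0*2*1 = 0  (running total: 0)
T_{112}*u_1*v_1*w_2 = 1*0*2*0 = 0  (running total: 0)
T_{121}*u_1*v_2*w_1 = -4*0*3*1 = 0  (running total: 0)
T_{122}*u_1*v_2*w_2 = 0*0*3*0 = 0  (running total: 0)
T_{211}*u_2*v_1*w_1 = -4*-1*2*1 = 8  (running total: 8)
T_{212}*u_2*v_1*w_2 = -2*-1*2*0 = 0  (running total: 8)
T_{221}*u_2*v_2*w_1 = 1*-1*3*1 = -3  (running total: 5)
T_{222}*u_2*v_2*w_2 = -4*-1*3*0 = 0  (running total: 5)
S = 5

5


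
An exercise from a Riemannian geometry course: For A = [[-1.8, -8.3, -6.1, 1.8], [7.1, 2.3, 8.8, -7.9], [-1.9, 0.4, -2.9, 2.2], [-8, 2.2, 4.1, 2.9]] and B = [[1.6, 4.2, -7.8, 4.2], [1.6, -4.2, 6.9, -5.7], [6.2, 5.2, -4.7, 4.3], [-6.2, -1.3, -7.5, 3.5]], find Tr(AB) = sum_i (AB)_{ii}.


Tr(AB) = sum_i (AB)_{ii} where (AB)_{ii} = sum_k A_{ik} B_{ki}.
(AB)_{11} = -1.8*1.6 + -8.3*1.6 + -6.1*6.2 + 1.8*-6.2 = -65.14
(AB)_{22} = 7.1*4.2 + 2.3*-4.2 + 8.8*5.2 + -7.9*-1.3 = 76.19
(AB)_{33} = -1.9*-7.8 + 0.4*6.9 + -2.9*-4.7 + 2.2*-7.5 = 14.71
(AB)_{44} = -8*4.2 + 2.2*-5.7 + 4.1*4.3 + 2.9*3.5 = -18.36
Tr(AB) = -65.14 + 76.19 + 14.71 + -18.36 = 7.4

7.4


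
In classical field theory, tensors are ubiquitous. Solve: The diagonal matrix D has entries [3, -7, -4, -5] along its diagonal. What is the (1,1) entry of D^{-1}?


For a diagonal matrix, the inverse has entries (D^{-1})_{ii} = 1/d_{ii}.
The diagonal entries are: d_{11} = 3, d_{22} = -7, d_{33} = -4, d_{44} = -5
We need (D^{-1})_{11} = 1/d_{11} = 1/3 = 1/3

1/3


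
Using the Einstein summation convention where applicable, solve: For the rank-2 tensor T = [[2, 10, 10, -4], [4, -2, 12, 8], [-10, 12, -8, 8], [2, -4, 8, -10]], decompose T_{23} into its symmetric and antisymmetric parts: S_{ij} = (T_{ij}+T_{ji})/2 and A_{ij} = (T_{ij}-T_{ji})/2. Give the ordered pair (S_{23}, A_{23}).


T_{23} = 12
T_{32} = 12
S_{23} = (12 + 12)/2 = 24/2 = 12
A_{23} = (12 - 12)/2 = 0/2 = 0
Check: S + A = 12 + 0 = 12 = T_{23}.

(12, 0)


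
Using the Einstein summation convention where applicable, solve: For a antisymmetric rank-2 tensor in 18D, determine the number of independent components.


A antisymmetric rank-2 tensor in d dimensions has d(d-1)/2 independent components.
d = 18
d(d-1)/2 = 18 * 17 / 2 = 306 / 2 = 153

153


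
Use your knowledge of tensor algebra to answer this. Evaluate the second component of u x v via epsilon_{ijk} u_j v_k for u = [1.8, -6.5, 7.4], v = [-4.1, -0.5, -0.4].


(u x v)_2 = sum_{j,k} epsilon_{2jk} u_j v_k. Only permutations of (1,2,3) contribute; the two non-zero terms are:
eps_{213} u_1 v_3 = -1 * 1.8 * -0.4 = 0.72
eps_{231} u_3 v_1 = 1 * 7.4 * -4.1 = -30.34
(u x v)_2 = -29.62

-29.62


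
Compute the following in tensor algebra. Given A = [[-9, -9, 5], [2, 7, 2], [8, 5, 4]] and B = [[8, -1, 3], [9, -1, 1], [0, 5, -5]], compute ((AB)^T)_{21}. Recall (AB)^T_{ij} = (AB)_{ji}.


(AB)^T_{ij} = (AB)_{ji} = sum_k A_{jk} B_{ki}.
For i=2, j=1 we need (AB)_{12}:
A_{11} * B_{12} = -9 * -1 = 9
A_{12} * B_{22} = -9 * -1 = 9
A_{13} * B_{32} = 5 * 5 = 25
Sum = 9 + 9 + 25 = 43

43


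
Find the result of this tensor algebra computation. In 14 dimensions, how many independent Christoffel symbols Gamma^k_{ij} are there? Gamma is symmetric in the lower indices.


Christoffel symbols Gamma^k_{ij} are symmetric in i,j, so there are d * d(d+1)/2 independent symbols.
d = 14
d(d+1)/2 = 14 * 15 / 2 = 105
Total = 14 * 105 = 1470

1470


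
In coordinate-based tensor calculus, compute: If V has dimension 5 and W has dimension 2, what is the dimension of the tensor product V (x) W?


The dimension of a tensor product is the product of dimensions.
dim(V) = 5, dim(W) = 2
dim(V (x) W) = 5 * 2 = 10

10


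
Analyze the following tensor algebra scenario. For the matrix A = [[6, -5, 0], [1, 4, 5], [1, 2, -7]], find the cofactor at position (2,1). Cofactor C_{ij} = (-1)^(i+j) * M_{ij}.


To find cofactor C_{21}, delete row 2 and column 1.
The resulting 2x2 submatrix is: [[-5, 0], [2, -7]]
Minor M_{21} = -5*-7 - 0*2
  = 35 - 0 = 35
Sign = (-1)^(2+1) = (-1)^3 = -1
Cofactor C_{21} = -1 * 35 = -35

-35


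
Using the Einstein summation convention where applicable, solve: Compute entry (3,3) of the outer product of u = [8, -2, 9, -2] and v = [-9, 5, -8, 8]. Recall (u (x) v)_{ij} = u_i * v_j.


The outer product entry T_{ij} = u_i * v_j.
We need i=3, j=3.
u_3 = 9, v_3 = -8
T_{3,3} = 9 * -8 = -72

-72


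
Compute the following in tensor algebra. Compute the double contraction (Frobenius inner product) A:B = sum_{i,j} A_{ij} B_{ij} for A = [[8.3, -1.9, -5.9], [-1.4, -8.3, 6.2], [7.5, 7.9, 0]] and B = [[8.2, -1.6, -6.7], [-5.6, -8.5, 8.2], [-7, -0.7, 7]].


A:B = sum over all i,j of A_{ij} * B_{ij}.
Row 1: 8.3*8.2=68.06, -1.9*-1.6=3.04, -5.9*-6.7=39.53 => row sum = 110.63
Row 2: -1.4*-5.6=7.84, -8.3*-8.5=70.55, 6.2*8.2=50.84 => row sum = 129.23
Row 3: 7.5*-7=-52.5, 7.9*-0.7=-5.53, 0*7=0 => row sum = -58.03
Total = 110.63 + 129.23 + -58.03 = 181.83

181.83


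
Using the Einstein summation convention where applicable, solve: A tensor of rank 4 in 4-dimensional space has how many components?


The number of components of a rank-r tensor in d dimensions is d^r.
Here d = 4 and r = 4.
4^4 = 256

256


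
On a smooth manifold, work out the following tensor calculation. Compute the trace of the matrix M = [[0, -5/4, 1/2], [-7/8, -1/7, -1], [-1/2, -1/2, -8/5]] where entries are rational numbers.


The trace is the sum of diagonal entries.
Diagonal: M[1,1] = 0, M[2,2] = -1/7, M[3,3] = -8/5
Tr(M) = 0 + -1/7 + -8/5
Computing step by step:
After adding M[1,1]: 0
After adding M[2,2]: -1/7
After adding M[3,3]: -61/35
Tr(M) = -61/35

-61/35


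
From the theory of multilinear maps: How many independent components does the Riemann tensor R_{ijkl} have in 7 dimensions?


The Riemann tensor in d dimensions has d^2(d^2 - 1)/12 independent components.
d = 7, so d^2 = 49
d^2 - 1 = 48
d^2(d^2 - 1) = 49 * 48 = 2352
Divide by 12: 2352 / 12 = 196

196


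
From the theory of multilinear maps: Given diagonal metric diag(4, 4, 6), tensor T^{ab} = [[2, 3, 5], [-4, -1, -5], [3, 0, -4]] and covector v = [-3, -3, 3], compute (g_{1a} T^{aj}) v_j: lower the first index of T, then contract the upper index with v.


Step 1: lower the first index. For a diagonal metric, g_{ia} T^{aj} = g_{ii} T^{ij} (no sum on i).
g_{11} = 4
S_1{}^1 = 4 * T^{11} = 4 * 2 = 8
S_1{}^2 = 4 * T^{12} = 4 * 3 = 12
S_1{}^3 = 4 * T^{13} = 4 * 5 = 20
Step 2: contract S_1{}^j with v_j.
S_1{}^1 * v_1 = 8 * -3 = -24
S_1{}^2 * v_2 = 12 * -3 = -36
S_1{}^3 * v_3 = 20 * 3 = 60
Result = -24 + -36 + 60 = 0

0


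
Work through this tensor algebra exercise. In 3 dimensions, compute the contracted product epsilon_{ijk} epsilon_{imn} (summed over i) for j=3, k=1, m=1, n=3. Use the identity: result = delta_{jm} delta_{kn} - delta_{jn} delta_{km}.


Using the identity: epsilon_{ijk} epsilon_{imn} = delta_{jm} delta_{kn} - delta_{jn} delta_{km}.
delta_{31} = 0
delta_{13} = 0
delta_{33} = 1
delta_{11} = 1
Result = 0 * 0 - 1 * 1 = 0 - 1 = -1

-1


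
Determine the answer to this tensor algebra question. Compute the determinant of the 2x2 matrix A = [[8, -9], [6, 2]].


For a 2x2 matrix [[a, b], [c, d]], det = a*d - b*c.
a = 8, b = -9, c = 6, d = 2
a*d = 8 * 2 = 16
b*c = -9 * 6 = -54
det = 16 - -54 = 70

70


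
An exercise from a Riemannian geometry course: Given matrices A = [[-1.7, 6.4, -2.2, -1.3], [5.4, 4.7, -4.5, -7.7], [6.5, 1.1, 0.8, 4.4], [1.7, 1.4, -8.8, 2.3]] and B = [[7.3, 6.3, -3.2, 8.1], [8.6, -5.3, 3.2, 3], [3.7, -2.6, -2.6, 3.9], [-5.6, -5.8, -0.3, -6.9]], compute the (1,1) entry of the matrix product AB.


(AB)_{ij} = sum_k A_{ik} B_{kj}.
For i=1, j=1:
A_{11} * B_{11} = -1.7 * 7.3 = -12.41
A_{12} * B_{21} = 6.4 * 8.6 = 55.04
A_{13} * B_{31} = -2.2 * 3.7 = -8.14
A_{14} * B_{41} = -1.3 * -5.6 = 7.28
Sum = -12.41 + 55.04 + -8.14 + 7.28 = 41.77

41.77


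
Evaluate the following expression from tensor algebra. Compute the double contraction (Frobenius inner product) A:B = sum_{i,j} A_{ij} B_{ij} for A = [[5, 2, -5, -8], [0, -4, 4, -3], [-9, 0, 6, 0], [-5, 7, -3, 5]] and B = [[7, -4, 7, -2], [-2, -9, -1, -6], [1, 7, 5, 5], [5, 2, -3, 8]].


A:B = sum over all i,j of A_{ij} * B_{ij}.
Row 1: 5*7=35, 2*-4=-8, -5*7=-35, -8*-2=16 => row sum = 8
Row 2: 0*-2=0, -4*-9=36, 4*-1=-4, -3*-6=18 => row sum = 50
Row 3: -9*1=-9, 0*7=0, 6*5=30, 0*5=0 => row sum = 21
Row 4: -5*5=-25, 7*2=14, -3*-3=9, 5*8=40 => row sum = 38
Total = 8 + 50 + 21 + 38 = 117

117


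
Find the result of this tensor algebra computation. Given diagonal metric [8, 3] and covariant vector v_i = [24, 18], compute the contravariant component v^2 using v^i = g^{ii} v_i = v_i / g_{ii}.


To raise an index with a diagonal metric: v^i = v_i / g_{ii}.
For index 2: v_2 = 18, g_{22} = 3
v^2 = 18 / 3 = 6

6


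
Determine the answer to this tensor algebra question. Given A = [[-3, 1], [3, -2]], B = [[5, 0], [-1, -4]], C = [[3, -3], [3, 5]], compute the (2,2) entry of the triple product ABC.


(ABC)_{22} = sum_m (AB)_{2m} C_{m2}. First compute row 2 of AB.
(AB)_{21} = 3*5 + -2*-1 = 17
(AB)_{22} = 3*0 + -2*-4 = 8
Now contract with column 2 of C:
(AB)_{21} * C_{12} = 17 * -3 = -51
(AB)_{22} * C_{22} = 8 * 5 = 40
(ABC)_{22} = -51 + 40 = -11

-11


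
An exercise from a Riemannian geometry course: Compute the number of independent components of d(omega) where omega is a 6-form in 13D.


The exterior derivative of a p-form is a (p+1)-form.
Its number of independent components is C(n, p+1).
n = 13, p+1 = 7
C(13, 7) = 1716

1716


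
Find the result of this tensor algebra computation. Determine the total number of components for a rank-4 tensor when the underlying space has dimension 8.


The number of components of a rank-r tensor in d dimensions is d^r.
Here d = 8 and r = 4.
8^4 = 4096

4096


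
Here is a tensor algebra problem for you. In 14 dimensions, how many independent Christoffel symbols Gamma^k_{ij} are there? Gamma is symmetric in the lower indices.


Christoffel symbols Gamma^k_{ij} are symmetric in i,j, so there are d * d(d+1)/2 independent symbols.
d = 14
d(d+1)/2 = 14 * 15 / 2 = 105
Total = 14 * 105 = 1470

1470


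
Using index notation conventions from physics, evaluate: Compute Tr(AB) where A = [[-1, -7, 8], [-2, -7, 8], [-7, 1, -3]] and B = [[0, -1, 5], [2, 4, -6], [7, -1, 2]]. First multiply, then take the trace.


Tr(AB) = sum_i (AB)_{ii} where (AB)_{ii} = sum_k A_{ik} B_{ki}.
(AB)_{11} = -1*0 + -7*2 + 8*7 = 42
(AB)_{22} = -2*-1 + -7*4 + 8*-1 = -34
(AB)_{33} = -7*5 + 1*-6 + -3*2 = -47
Tr(AB) = 42 + -34 + -47 = -39

-39


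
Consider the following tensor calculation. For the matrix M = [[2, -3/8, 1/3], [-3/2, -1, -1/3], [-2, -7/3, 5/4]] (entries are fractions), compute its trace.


The trace is the sum of diagonal entries.
Diagonal: M[1,1] = 2, M[2,2] = -1, M[3,3] = 5/4
Tr(M) = 2 + -1 + 5/4
Computing step by step:
After adding M[1,1]: 2
After adding M[2,2]: 1
After adding M[3,3]: 9/4
Tr(M) = 9/4

9/4


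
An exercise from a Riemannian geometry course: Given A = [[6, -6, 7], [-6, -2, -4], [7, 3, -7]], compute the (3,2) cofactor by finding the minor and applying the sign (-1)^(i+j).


To find cofactor C_{32}, delete row 3 and column 2.
The resulting 2x2 submatrix is: [[6, 7], [-6, -4]]
Minor M_{32} = 6*-4 - 7*-6
  = -24 - -42 = 18
Sign = (-1)^(3+2) = (-1)^5 = -1
Cofactor C_{32} = -1 * 18 = -18

-18


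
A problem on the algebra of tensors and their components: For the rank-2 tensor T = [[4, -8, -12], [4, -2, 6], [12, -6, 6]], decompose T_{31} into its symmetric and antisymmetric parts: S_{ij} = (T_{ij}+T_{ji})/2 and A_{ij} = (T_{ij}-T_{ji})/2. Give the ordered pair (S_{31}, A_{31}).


T_{31} = 12
T_{13} = -12
S_{31} = (12 + -12)/2 = 0/2 = 0
A_{31} = (12 - -12)/2 = 24/2 = 12
Check: S + A = 0 + 12 = 12 = T_{31}.

(0, 12)


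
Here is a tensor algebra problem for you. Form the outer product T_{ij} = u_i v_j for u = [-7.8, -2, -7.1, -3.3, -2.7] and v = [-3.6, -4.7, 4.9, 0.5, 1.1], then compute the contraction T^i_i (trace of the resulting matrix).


The outer product gives T_{ij} = u_i v_j.
The trace (contraction) is Tr(T) = sum_i T_{ii} = sum_i u_i v_i.
Diagonal entries:
T_{11} = u_1 * v_1 = -7.8 * -3.6 = 28.08
T_{22} = u_2 * v_2 = -2 * -4.7 = 9.4
T_{33} = u_3 * v_3 = -7.1 * 4.9 = -34.79
T_{44} = u_4 * v_4 = -3.3 * 0.5 = -1.65
T_{55} = u_5 * v_5 = -2.7 * 1.1 = -2.97
Tr(T) = 28.08 + 9.4 + -34.79 + -1.65 + -2.97 = -1.93

-1.93


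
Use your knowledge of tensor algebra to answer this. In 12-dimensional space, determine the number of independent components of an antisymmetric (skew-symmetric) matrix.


An antisymmetric rank-2 tensor satisfies A_{ij} = -A_{ji}, so diagonal entries are zero.
The independent components are the upper-triangular entries: C(n, 2) = n(n-1)/2.
n = 12
C(12, 2) = 12 * 11 / 2 = 132 / 2 = 66

66


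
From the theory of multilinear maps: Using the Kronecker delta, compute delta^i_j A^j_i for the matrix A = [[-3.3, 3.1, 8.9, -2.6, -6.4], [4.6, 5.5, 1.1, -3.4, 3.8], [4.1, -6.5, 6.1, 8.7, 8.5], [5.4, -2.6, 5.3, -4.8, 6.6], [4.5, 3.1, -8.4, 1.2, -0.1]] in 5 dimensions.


The contraction (trace) of a rank-2 tensor is the sum of its diagonal elements.
Diagonal entries: A[1,1] = -3.3, A[2,2] = 5.5, A[3,3] = 6.1, A[4,4] = -4.8, A[5,5] = -0.1
Tr(A) = -3.3 + 5.5 + 6.1 + -4.8 + -0.1 = 3.4

3.4


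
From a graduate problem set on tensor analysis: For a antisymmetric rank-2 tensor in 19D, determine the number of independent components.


A antisymmetric rank-2 tensor in d dimensions has d(d-1)/2 independent components.
d = 19
d(d-1)/2 = 19 * 18 / 2 = 342 / 2 = 171

171


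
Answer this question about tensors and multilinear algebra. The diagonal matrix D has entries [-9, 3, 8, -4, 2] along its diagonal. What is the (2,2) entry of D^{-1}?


For a diagonal matrix, the inverse has entries (D^{-1})_{ii} = 1/d_{ii}.
The diagonal entries are: d_{11} = -9, d_{22} = 3, d_{33} = 8, d_{44} = -4, d_{55} = 2
We need (D^{-1})_{22} = 1/d_{22} = 1/3 = 1/3

1/3


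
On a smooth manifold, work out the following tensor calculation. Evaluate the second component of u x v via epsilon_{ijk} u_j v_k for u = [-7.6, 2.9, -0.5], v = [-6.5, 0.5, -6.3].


(u x v)_2 = sum_{j,k} epsilon_{2jk} u_j v_k. Only permutations of (1,2,3) contribute; the two non-zero terms are:
eps_{213} u_1 v_3 = -1 * -7.6 * -6.3 = -47.88
eps_{231} u_3 v_1 = 1 * -0.5 * -6.5 = 3.25
(u x v)_2 = -44.63

-44.63


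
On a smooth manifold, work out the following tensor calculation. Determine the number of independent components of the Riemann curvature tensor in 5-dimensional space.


The Riemann tensor in d dimensions has d^2(d^2 - 1)/12 independent components.
d = 5, so d^2 = 25
d^2 - 1 = 24
d^2(d^2 - 1) = 25 * 24 = 600
Divide by 12: 600 / 12 = 50

50


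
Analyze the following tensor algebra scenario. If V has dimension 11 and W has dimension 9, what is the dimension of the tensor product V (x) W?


The dimension of a tensor product is the product of dimensions.
dim(V) = 11, dim(W) = 9
dim(V (x) W) = 11 * 9 = 99

99


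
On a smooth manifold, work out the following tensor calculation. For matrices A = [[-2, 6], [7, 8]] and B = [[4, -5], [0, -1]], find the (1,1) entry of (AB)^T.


(AB)^T_{ij} = (AB)_{ji} = sum_k A_{jk} B_{ki}.
For i=1, j=1 we need (AB)_{11}:
A_{11} * B_{11} = -2 * 4 = -8
A_{12} * B_{21} = 6 * 0 = 0
Sum = -8 + 0 = -8

-8


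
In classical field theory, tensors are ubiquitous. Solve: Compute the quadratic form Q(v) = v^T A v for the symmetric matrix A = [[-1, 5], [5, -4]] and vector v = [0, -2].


First compute Av:
(Av)_1 = -1*0 + 5*-2 = -10
(Av)_2 = 5*0 + -4*-2 = 8
Av = [-10, 8]
Then v^T (Av) = 0*-10 + -2*8
= 0 + -16 = -16

-16


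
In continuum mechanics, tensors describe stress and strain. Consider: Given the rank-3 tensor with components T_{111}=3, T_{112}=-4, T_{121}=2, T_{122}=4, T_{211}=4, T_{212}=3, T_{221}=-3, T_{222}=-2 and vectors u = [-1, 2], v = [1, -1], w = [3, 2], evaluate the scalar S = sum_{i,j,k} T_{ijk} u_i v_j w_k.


S = sum over i,j,k of T_{ijk} u_i v_j w_k. Expanding all 8 terms:
T_{111}*u_1*v_1*w_1 = 3*-1*1*3 = -9  (running total: -9)
T_{112}*u_1*v_1*w_2 = -4*-1*1*2 = 8  (running total: -1)
T_{121}*u_1*v_2*w_1 = 2*-1*-1*3 = 6  (running total: 5)
T_{122}*u_1*v_2*w_2 = 4*-1*-1*2 = 8  (running total: 13)
T_{211}*u_2*v_1*w_1 = 4*2*1*3 = 24  (running total: 37)
T_{212}*u_2*v_1*w_2 = 3*2*1*2 = 12  (running total: 49)
T_{221}*u_2*v_2*w_1 = -3*2*-1*3 = 18  (running total: 67)
T_{222}*u_2*v_2*w_2 = -2*2*-1*2 = 8  (running total: 75)
S = 75

75


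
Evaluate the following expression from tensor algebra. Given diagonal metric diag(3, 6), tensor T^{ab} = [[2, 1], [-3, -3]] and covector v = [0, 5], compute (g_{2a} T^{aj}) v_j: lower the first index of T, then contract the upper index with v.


Step 1: lower the first index. For a diagonal metric, g_{ia} T^{aj} = g_{ii} T^{ij} (no sum on i).
g_{22} = 6
S_2{}^1 = 6 * T^{21} = 6 * -3 = -18
S_2{}^2 = 6 * T^{22} = 6 * -3 = -18
Step 2: contract S_2{}^j with v_j.
S_2{}^1 * v_1 = -18 * 0 = 0
S_2{}^2 * v_2 = -18 * 5 = -90
Result = 0 + -90 = -90

-90


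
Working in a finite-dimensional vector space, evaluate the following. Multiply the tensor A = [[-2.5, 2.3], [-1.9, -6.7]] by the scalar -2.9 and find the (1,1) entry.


Scalar multiplication: (cA)_{ij} = c * A_{ij}.
c = -2.9
A_{11} = -2.5
(cA)_{11} = -2.9 * -2.5 = 7.25

7.25


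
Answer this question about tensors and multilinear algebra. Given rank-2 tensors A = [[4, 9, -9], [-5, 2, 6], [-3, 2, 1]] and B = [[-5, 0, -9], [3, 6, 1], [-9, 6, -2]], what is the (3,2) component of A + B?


Tensor addition is component-wise: (A + B)_{ij} = A_{ij} + B_{ij}.
A_{32} = 2
B_{32} = 6
(A + B)_{32} = 2 + 6 = 8

8


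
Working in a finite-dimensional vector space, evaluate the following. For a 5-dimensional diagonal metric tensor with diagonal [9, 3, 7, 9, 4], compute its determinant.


For a diagonal metric, the determinant is the product of diagonal entries.
Diagonal entries: 9, 3, 7, 9, 4
det(g) = 9 * 3 * 7 * 9 * 4 = 6804

6804


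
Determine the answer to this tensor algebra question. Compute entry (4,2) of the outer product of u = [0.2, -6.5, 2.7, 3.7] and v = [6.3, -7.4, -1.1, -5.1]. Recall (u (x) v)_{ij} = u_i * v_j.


The outer product entry T_{ij} = u_i * v_j.
We need i=4, j=2.
u_4 = 3.7, v_2 = -7.4
T_{4,2} = 3.7 * -7.4 = -27.38

-27.38


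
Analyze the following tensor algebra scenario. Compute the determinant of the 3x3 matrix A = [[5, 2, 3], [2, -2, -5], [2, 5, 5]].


Expanding along the first row, det(A) = a11*M_11 - a12*M_12 + a13*M_13, where M_1j is the (1,j) minor.
Minor M_11 = -2*5 - -5*5 = 15
Minor M_12 = 2*5 - -5*2 = 20
Minor M_13 = 2*5 - -2*2 = 14
det = 5*(15) - 2*(20) + 3*(14)
    = 75 - 40 + 42
    = 77

77


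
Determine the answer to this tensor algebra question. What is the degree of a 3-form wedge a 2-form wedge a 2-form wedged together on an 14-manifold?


The degree of a wedge product is the sum of the degrees of the individual forms.
Degrees: 3, 2, 2
Total degree = 3 + 2 + 2 = 7

7


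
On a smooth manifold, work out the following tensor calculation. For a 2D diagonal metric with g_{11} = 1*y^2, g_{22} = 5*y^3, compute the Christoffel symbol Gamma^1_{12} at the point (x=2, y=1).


For a diagonal metric, Gamma^k_{ij} = (1/2) g^{kk} (dg_{ik}/dx_j + dg_{jk}/dx_i - dg_{ij}/dx_k).
The metric is diagonal, so g_{ab} = 0 for a != b.
At the given point: g_{11} = 1, g_{22} = 5
g^{11} = 1/1
dg_{11}/dx_2 = dg_{11}/dx_2 = 2
dg_{21}/dx_1 = 0 (off-diagonal)
dg_{12}/dx_1 = 0 (off-diagonal)
Numerator = 2 + 0 - 0 = 2
Gamma^1_{12} = 2 / (2 * 1) = 1

1


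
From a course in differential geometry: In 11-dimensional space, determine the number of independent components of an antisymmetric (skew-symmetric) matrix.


An antisymmetric rank-2 tensor satisfies A_{ij} = -A_{ji}, so diagonal entries are zero.
The independent components are the upper-triangular entries: C(n, 2) = n(n-1)/2.
n = 11
C(11, 2) = 11 * 10 / 2 = 110 / 2 = 55

55


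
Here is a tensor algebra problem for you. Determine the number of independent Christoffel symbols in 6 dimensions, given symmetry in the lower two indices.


Christoffel symbols Gamma^k_{ij} are symmetric in i,j, so there are d * d(d+1)/2 independent symbols.
d = 6
d(d+1)/2 = 6 * 7 / 2 = 21
Total = 6 * 21 = 126

126


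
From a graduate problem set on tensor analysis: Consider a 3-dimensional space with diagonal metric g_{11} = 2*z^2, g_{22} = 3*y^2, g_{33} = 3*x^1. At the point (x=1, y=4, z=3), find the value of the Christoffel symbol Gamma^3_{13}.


For a diagonal metric, Gamma^k_{ij} = (1/2) g^{kk} (dg_{ik}/dx_j + dg_{jk}/dx_i - dg_{ij}/dx_k).
The metric is diagonal, so g_{ab} = 0 for a != b.
At the given point: g_{11} = 18, g_{22} = 48, g_{33} = 3
g^{33} = 1/3
dg_{13}/dx_3 = 0 (off-diagonal)
dg_{33}/dx_1 = dg_{33}/dx_1 = 3
dg_{13}/dx_3 = 0 (off-diagonal)
Numerator = 0 + 3 - 0 = 3
Gamma^3_{13} = 3 / (2 * 3) = 1/2

1/2


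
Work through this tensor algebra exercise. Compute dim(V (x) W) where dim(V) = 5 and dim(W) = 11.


The dimension of a tensor product is the product of dimensions.
dim(V) = 5, dim(W) = 11
dim(V (x) W) = 5 * 11 = 55

55


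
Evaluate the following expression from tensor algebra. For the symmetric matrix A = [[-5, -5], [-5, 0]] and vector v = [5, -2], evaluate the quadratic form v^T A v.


First compute Av:
(Av)_1 = -5*5 + -5*-2 = -15
(Av)_2 = -5*5 + 0*-2 = -25
Av = [-15, -25]
Then v^T (Av) = 5*-15 + -2*-25
= -75 + 50 = -25

-25


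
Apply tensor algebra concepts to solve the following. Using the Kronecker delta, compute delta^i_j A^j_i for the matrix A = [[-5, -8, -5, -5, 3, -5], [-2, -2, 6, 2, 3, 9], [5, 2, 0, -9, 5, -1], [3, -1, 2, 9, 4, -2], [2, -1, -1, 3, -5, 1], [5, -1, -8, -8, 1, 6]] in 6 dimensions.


The contraction (trace) of a rank-2 tensor is the sum of its diagonal elements.
Diagonal entries: A[1,1] = -5, A[2,2] = -2, A[3,3] = 0, A[4,4] = 9, A[5,5] = -5, A[6,6] = 6
Tr(A) = -5 + -2 + 0 + 9 + -5 + 6 = 3

3


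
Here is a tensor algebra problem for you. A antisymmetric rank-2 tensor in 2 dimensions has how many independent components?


A antisymmetric rank-2 tensor in d dimensions has d(d-1)/2 independent components.
d = 2
d(d-1)/2 = 2 * 1 / 2 = 2 / 2 = 1

1


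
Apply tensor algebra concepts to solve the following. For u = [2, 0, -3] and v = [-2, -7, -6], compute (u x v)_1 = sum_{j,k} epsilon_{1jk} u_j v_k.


(u x v)_1 = sum_{j,k} epsilon_{1jk} u_j v_k. Only permutations of (1,2,3) contribute; the two non-zero terms are:
eps_{123} u_2 v_3 = 1 * 0 * -6 = 0
eps_{132} u_3 v_2 = -1 * -3 * -7 = -21
(u x v)_1 = -21

-21


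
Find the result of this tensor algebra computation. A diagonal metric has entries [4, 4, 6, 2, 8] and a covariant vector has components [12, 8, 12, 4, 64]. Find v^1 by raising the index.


To raise an index with a diagonal metric: v^i = v_i / g_{ii}.
For index 1: v_1 = 12, g_{11} = 4
v^1 = 12 / 4 = 3

3


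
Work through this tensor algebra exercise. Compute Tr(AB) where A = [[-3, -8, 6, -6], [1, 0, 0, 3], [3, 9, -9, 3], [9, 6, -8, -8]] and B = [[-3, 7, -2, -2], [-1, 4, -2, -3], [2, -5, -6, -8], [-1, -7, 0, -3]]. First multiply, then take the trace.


Tr(AB) = sum_i (AB)_{ii} where (AB)_{ii} = sum_k A_{ik} B_{ki}.
(AB)_{11} = -3*-3 + -8*-1 + 6*2 + -6*-1 = 35
(AB)_{22} = 1*7 + 0*4 + 0*-5 + 3*-7 = -14
(AB)_{33} = 3*-2 + 9*-2 + -9*-6 + 3*0 = 30
(AB)_{44} = 9*-2 + 6*-3 + -8*-8 + -8*-3 = 52
Tr(AB) = 35 + -14 + 30 + 52 = 103

103


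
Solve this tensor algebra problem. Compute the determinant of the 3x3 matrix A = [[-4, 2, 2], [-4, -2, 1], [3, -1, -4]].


Expanding along the first row, det(A) = a11*M_11 - a12*M_12 + a13*M_13, where M_1j is the (1,j) minor.
Minor M_11 = -2*-4 - 1*-1 = 9
Minor M_12 = -4*-4 - 1*3 = 13
Minor M_13 = -4*-1 - -2*3 = 10
det = -4*(9) - 2*(13) + 2*(10)
    = -36 - 26 + 20
    = -42

-42


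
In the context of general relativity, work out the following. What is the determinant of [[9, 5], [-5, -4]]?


For a 2x2 matrix [[a, b], [c, d]], det = a*d - b*c.
a = 9, b = 5, c = -5, d = -4
a*d = 9 * -4 = -36
b*c = 5 * -5 = -25
det = -36 - -25 = -11

-11


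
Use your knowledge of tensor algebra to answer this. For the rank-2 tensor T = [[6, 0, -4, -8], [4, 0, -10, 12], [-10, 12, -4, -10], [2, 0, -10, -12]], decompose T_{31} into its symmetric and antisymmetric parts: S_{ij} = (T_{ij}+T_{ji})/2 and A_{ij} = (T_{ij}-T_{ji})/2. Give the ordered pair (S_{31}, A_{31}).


T_{31} = -10
T_{13} = -4
S_{31} = (-10 + -4)/2 = -14/2 = -7
A_{31} = (-10 - -4)/2 = -6/2 = -3
Check: S + A = -7 + -3 = -10 = T_{31}.

(-7, -3)


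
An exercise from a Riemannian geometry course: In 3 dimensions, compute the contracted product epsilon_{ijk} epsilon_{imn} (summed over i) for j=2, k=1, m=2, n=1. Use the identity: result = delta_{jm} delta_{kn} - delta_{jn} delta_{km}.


Using the identity: epsilon_{ijk} epsilon_{imn} = delta_{jm} delta_{kn} - delta_{jn} delta_{km}.
delta_{22} = 1
delta_{11} = 1
delta_{21} = 0
delta_{12} = 0
Result = 1 * 1 - 0 * 0 = 1 - 0 = 1

1


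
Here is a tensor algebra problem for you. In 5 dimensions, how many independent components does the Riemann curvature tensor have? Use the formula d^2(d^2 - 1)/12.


The Riemann tensor in d dimensions has d^2(d^2 - 1)/12 independent components.
d = 5, so d^2 = 25
d^2 - 1 = 24
d^2(d^2 - 1) = 25 * 24 = 600
Divide by 12: 600 / 12 = 50

50


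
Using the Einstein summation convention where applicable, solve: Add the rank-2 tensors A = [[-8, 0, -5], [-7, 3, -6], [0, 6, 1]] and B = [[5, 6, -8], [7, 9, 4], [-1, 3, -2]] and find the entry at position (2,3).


Tensor addition is component-wise: (A + B)_{ij} = A_{ij} + B_{ij}.
A_{23} = -6
B_{23} = 4
(A + B)_{23} = -6 + 4 = -2

-2


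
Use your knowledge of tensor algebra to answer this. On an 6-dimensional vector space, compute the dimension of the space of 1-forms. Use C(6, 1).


The dimension of the space of p-forms on an n-dimensional space is C(n, p).
n = 6, p = 1
C(6, 1) = 6! / (1! * 5!) = 6

6


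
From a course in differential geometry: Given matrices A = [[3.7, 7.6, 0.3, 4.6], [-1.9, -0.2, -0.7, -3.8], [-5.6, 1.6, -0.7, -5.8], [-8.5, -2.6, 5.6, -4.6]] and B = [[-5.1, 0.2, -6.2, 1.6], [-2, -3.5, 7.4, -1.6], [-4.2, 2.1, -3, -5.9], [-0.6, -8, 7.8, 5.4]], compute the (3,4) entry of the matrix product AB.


(AB)_{ij} = sum_k A_{ik} B_{kj}.
For i=3, j=4:
A_{31} * B_{14} = -5.6 * 1.6 = -8.96
A_{32} * B_{24} = 1.6 * -1.6 = -2.56
A_{33} * B_{34} = -0.7 * -5.9 = 4.13
A_{34} * B_{44} = -5.8 * 5.4 = -31.32
Sum = -8.96 + -2.56 + 4.13 + -31.32 = -38.71

-38.71


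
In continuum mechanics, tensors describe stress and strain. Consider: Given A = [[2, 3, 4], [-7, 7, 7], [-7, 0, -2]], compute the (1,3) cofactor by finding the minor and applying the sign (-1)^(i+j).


To find cofactor C_{13}, delete row 1 and column 3.
The resulting 2x2 submatrix is: [[-7, 7], [-7, 0]]
Minor M_{13} = -7*0 - 7*-7
  = 0 - -49 = 49
Sign = (-1)^(1+3) = (-1)^4 = 1
Cofactor C_{13} = 1 * 49 = 49

49


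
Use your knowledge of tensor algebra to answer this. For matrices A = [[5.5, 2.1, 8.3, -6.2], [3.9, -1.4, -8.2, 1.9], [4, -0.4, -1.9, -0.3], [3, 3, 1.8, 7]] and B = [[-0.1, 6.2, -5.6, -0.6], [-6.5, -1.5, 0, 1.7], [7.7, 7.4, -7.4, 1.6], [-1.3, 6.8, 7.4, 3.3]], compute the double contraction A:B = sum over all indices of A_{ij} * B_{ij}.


A:B = sum over all i,j of A_{ij} * B_{ij}.
Row 1: 5.5*-0.1=-0.55, 2.1*6.2=13.02, 8.3*-5.6=-46.48, -6.2*-0.6=3.72 => row sum = -30.29
Row 2: 3.9*-6.5=-25.35, -1.4*-1.5=2.1, -8.2*0=0, 1.9*1.7=3.23 => row sum = -20.02
Row 3: 4*7.7=30.8, -0.4*7.4=-2.96, -1.9*-7.4=14.06, -0.3*1.6=-0.48 => row sum = 41.42
Row 4: 3*-1.3=-3.9, 3*6.8=20.4, 1.8*7.4=13.32, 7*3.3=23.1 => row sum = 52.92
Total = -30.29 + -20.02 + 41.42 + 52.92 = 44.03

44.03


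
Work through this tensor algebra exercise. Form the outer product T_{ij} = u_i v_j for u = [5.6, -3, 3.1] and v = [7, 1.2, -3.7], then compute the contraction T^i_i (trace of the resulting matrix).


The outer product gives T_{ij} = u_i v_j.
The trace (contraction) is Tr(T) = sum_i T_{ii} = sum_i u_i v_i.
Diagonal entries:
T_{11} = u_1 * v_1 = 5.6 * 7 = 39.2
T_{22} = u_2 * v_2 = -3 * 1.2 = -3.6
T_{33} = u_3 * v_3 = 3.1 * -3.7 = -11.47
Tr(T) = 39.2 + -3.6 + -11.47 = 24.13

24.13


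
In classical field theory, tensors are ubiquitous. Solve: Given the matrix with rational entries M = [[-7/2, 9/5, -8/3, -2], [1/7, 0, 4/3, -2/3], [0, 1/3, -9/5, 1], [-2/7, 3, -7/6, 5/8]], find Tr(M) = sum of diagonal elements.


The trace is the sum of diagonal entries.
Diagonal: M[1,1] = -7/2, M[2,2] = 0, M[3,3] = -9/5, M[4,4] = 5/8
Tr(M) = -7/2 + 0 + -9/5 + 5/8
Computing step by step:
After adding M[1,1]: -7/2
After adding M[2,2]: -7/2
After adding M[3,3]: -53/10
After adding M[4,4]: -187/40
Tr(M) = -187/40

-187/40


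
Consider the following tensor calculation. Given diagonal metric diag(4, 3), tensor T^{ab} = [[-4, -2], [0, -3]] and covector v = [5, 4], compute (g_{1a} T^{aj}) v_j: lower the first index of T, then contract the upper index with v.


Step 1: lower the first index. For a diagonal metric, g_{ia} T^{aj} = g_{ii} T^{ij} (no sum on i).
g_{11} = 4
S_1{}^1 = 4 * T^{11} = 4 * -4 = -16
S_1{}^2 = 4 * T^{12} = 4 * -2 = -8
Step 2: contract S_1{}^j with v_j.
S_1{}^1 * v_1 = -16 * 5 = -80
S_1{}^2 * v_2 = -8 * 4 = -32
Result = -80 + -32 = -112

-112


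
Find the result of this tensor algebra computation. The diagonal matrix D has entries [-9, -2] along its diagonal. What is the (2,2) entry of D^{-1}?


For a diagonal matrix, the inverse has entries (D^{-1})_{ii} = 1/d_{ii}.
The diagonal entries are: d_{11} = -9, d_{22} = -2
We need (D^{-1})_{22} = 1/d_{22} = 1/-2 = -1/2

-1/2


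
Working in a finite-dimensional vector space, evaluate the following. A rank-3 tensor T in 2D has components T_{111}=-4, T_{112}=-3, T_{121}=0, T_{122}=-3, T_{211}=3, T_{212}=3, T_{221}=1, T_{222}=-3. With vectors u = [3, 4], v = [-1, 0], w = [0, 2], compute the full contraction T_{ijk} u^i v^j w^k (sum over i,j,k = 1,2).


S = sum over i,j,k of T_{ijk} u_i v_j w_k. Expanding all 8 terms:
T_{111}*u_1*v_1*w_1 = -4*3*-1*0 = 0  (running total: 0)
T_{112}*u_1*v_1*w_2 = -3*3*-1*2 = 18  (running total: 18)
T_{121}*u_1*v_2*w_1 = 0*3*0*0 = 0  (running total: 18)
T_{122}*u_1*v_2*w_2 = -3*3*0*2 = 0  (running total: 18)
T_{211}*u_2*v_1*w_1 = 3*4*-1*0 = 0  (running total: 18)
T_{212}*u_2*v_1*w_2 = 3*4*-1*2 = -24  (running total: -6)
T_{221}*u_2*v_2*w_1 = 1*4*0*0 = 0  (running total: -6)
T_{222}*u_2*v_2*w_2 = -3*4*0*2 = 0  (running total: -6)
S = -6

-6


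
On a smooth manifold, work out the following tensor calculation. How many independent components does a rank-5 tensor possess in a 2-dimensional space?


The number of components of a rank-r tensor in d dimensions is d^r.
Here d = 2 and r = 5.
2^5 = 32

32


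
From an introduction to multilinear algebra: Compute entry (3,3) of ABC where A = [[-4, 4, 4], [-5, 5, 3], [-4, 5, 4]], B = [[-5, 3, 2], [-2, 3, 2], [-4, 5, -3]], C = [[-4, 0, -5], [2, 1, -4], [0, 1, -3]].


(ABC)_{33} = sum_m (AB)_{3m} C_{m3}. First compute row 3 of AB.
(AB)_{31} = -4*-5 + 5*-2 + 4*-4 = -6
(AB)_{32} = -4*3 + 5*3 + 4*5 = 23
(AB)_{33} = -4*2 + 5*2 + 4*-3 = -10
Now contract with column 3 of C:
(AB)_{31} * C_{13} = -6 * -5 = 30
(AB)_{32} * C_{23} = 23 * -4 = -92
(AB)_{33} * C_{33} = -10 * -3 = 30
(ABC)_{33} = 30 + -92 + 30 = -32

-32


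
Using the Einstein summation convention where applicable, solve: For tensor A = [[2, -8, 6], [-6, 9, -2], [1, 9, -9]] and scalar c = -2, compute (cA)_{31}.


Scalar multiplication: (cA)_{ij} = c * A_{ij}.
c = -2
A_{31} = 1
(cA)_{31} = -2 * 1 = -2

-2
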